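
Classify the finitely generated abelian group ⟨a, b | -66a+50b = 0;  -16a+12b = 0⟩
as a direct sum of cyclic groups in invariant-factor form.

rank_ℚ(R)=2; free=2−2=0
SNF(R) diag = [2, 4] → torsion [2, 4]

Answer: M ≅ ℤ/2 ⊕ ℤ/4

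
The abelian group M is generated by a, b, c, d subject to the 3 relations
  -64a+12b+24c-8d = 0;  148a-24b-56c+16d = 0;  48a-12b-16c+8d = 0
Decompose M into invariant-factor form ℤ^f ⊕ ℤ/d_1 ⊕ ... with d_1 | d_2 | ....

Answer: M ≅ ℤ^1 ⊕ ℤ/4 ⊕ ℤ/4 ⊕ ℤ/8

Derivation:
rank_ℚ(R)=3; free=4−3=1
SNF(R) diag = [4, 4, 8] → torsion [4, 4, 8]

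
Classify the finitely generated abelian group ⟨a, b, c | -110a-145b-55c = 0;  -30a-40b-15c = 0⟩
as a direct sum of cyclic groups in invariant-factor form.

Answer: M ≅ ℤ^1 ⊕ ℤ/5 ⊕ ℤ/5

Derivation:
rank_ℚ(R)=2; free=3−2=1
SNF(R) diag = [5, 5] → torsion [5, 5]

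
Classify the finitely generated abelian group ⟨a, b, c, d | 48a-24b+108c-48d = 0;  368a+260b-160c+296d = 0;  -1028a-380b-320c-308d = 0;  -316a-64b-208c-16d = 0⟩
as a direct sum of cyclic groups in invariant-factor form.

Answer: M ≅ ℤ/4 ⊕ ℤ/12 ⊕ ℤ/36 ⊕ ℤ/108

Derivation:
rank_ℚ(R)=4; free=4−4=0
SNF(R) diag = [4, 12, 36, 108] → torsion [4, 12, 36, 108]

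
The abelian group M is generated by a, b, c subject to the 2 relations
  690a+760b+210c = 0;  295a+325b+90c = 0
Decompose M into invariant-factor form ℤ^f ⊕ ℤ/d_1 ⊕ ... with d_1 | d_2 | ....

rank_ℚ(R)=2; free=3−2=1
SNF(R) diag = [5, 10] → torsion [5, 10]

Answer: M ≅ ℤ^1 ⊕ ℤ/5 ⊕ ℤ/10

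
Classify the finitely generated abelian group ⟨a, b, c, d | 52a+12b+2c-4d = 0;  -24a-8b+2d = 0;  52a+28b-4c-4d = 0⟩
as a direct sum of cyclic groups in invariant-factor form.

rank_ℚ(R)=3; free=4−3=1
SNF(R) diag = [2, 2, 4] → torsion [2, 2, 4]

Answer: M ≅ ℤ^1 ⊕ ℤ/2 ⊕ ℤ/2 ⊕ ℤ/4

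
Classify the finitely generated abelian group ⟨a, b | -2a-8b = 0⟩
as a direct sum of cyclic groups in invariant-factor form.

Answer: M ≅ ℤ^1 ⊕ ℤ/2

Derivation:
rank_ℚ(R)=1; free=2−1=1
SNF(R) diag = [2] → torsion [2]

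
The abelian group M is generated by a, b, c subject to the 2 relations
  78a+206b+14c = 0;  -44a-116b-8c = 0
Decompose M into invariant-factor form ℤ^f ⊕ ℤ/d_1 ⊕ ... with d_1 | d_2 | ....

Answer: M ≅ ℤ^1 ⊕ ℤ/2 ⊕ ℤ/4

Derivation:
rank_ℚ(R)=2; free=3−2=1
SNF(R) diag = [2, 4] → torsion [2, 4]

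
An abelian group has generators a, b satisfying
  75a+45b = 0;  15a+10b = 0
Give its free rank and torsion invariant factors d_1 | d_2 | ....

rank_ℚ(R)=2; free=2−2=0
SNF(R) diag = [5, 15] → torsion [5, 15]

Answer: M ≅ ℤ/5 ⊕ ℤ/15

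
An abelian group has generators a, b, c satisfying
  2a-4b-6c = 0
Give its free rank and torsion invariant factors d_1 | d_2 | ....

Answer: M ≅ ℤ^2 ⊕ ℤ/2

Derivation:
rank_ℚ(R)=1; free=3−1=2
SNF(R) diag = [2] → torsion [2]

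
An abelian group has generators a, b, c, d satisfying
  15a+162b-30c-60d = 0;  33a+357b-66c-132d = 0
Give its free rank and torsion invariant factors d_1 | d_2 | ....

rank_ℚ(R)=2; free=4−2=2
SNF(R) diag = [3, 3] → torsion [3, 3]

Answer: M ≅ ℤ^2 ⊕ ℤ/3 ⊕ ℤ/3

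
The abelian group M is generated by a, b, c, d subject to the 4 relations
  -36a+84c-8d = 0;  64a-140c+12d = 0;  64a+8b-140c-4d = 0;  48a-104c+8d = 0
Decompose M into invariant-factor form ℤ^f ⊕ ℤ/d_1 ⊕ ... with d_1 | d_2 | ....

rank_ℚ(R)=4; free=4−4=0
SNF(R) diag = [4, 4, 8, 16] → torsion [4, 4, 8, 16]

Answer: M ≅ ℤ/4 ⊕ ℤ/4 ⊕ ℤ/8 ⊕ ℤ/16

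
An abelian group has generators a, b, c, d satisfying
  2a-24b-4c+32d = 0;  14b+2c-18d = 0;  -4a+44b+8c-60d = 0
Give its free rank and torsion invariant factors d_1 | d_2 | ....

Answer: M ≅ ℤ^1 ⊕ ℤ/2 ⊕ ℤ/2 ⊕ ℤ/4

Derivation:
rank_ℚ(R)=3; free=4−3=1
SNF(R) diag = [2, 2, 4] → torsion [2, 2, 4]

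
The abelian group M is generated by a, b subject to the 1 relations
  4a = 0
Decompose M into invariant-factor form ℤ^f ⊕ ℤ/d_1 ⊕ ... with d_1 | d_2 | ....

Answer: M ≅ ℤ^1 ⊕ ℤ/4

Derivation:
rank_ℚ(R)=1; free=2−1=1
SNF(R) diag = [4] → torsion [4]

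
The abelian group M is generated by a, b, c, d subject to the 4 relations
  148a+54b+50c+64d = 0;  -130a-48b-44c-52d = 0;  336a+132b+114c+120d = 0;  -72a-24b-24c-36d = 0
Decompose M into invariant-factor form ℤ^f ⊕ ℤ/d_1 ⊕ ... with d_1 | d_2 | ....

rank_ℚ(R)=4; free=4−4=0
SNF(R) diag = [2, 6, 6, 12] → torsion [2, 6, 6, 12]

Answer: M ≅ ℤ/2 ⊕ ℤ/6 ⊕ ℤ/6 ⊕ ℤ/12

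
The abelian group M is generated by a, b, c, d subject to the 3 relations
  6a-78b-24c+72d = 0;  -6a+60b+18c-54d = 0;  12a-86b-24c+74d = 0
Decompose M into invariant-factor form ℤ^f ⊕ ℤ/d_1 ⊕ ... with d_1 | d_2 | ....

rank_ℚ(R)=3; free=4−3=1
SNF(R) diag = [2, 6, 6] → torsion [2, 6, 6]

Answer: M ≅ ℤ^1 ⊕ ℤ/2 ⊕ ℤ/6 ⊕ ℤ/6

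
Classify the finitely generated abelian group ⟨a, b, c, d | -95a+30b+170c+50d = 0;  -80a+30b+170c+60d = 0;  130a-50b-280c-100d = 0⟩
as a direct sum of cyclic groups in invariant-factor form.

Answer: M ≅ ℤ^1 ⊕ ℤ/5 ⊕ ℤ/10 ⊕ ℤ/10

Derivation:
rank_ℚ(R)=3; free=4−3=1
SNF(R) diag = [5, 10, 10] → torsion [5, 10, 10]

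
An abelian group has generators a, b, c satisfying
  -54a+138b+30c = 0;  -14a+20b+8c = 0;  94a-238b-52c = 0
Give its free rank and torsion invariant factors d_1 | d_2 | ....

Answer: M ≅ ℤ/2 ⊕ ℤ/6 ⊕ ℤ/18

Derivation:
rank_ℚ(R)=3; free=3−3=0
SNF(R) diag = [2, 6, 18] → torsion [2, 6, 18]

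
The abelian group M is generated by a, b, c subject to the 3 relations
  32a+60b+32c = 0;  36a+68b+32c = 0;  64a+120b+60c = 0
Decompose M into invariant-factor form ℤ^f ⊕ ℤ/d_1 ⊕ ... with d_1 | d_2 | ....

rank_ℚ(R)=3; free=3−3=0
SNF(R) diag = [4, 4, 4] → torsion [4, 4, 4]

Answer: M ≅ ℤ/4 ⊕ ℤ/4 ⊕ ℤ/4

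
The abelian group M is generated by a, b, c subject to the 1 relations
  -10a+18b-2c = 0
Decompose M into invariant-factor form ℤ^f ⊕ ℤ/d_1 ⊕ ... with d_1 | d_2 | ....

rank_ℚ(R)=1; free=3−1=2
SNF(R) diag = [2] → torsion [2]

Answer: M ≅ ℤ^2 ⊕ ℤ/2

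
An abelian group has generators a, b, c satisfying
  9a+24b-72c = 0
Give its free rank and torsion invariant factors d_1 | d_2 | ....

rank_ℚ(R)=1; free=3−1=2
SNF(R) diag = [3] → torsion [3]

Answer: M ≅ ℤ^2 ⊕ ℤ/3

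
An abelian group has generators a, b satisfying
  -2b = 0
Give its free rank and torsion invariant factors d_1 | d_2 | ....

Answer: M ≅ ℤ^1 ⊕ ℤ/2

Derivation:
rank_ℚ(R)=1; free=2−1=1
SNF(R) diag = [2] → torsion [2]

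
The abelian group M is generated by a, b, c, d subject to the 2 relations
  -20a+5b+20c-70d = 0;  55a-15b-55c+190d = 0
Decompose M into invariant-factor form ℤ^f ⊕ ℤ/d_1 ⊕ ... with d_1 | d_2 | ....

Answer: M ≅ ℤ^2 ⊕ ℤ/5 ⊕ ℤ/5

Derivation:
rank_ℚ(R)=2; free=4−2=2
SNF(R) diag = [5, 5] → torsion [5, 5]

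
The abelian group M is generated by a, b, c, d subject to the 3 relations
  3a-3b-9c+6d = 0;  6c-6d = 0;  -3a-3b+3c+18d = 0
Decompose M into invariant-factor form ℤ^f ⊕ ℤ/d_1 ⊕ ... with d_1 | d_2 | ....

Answer: M ≅ ℤ^1 ⊕ ℤ/3 ⊕ ℤ/6 ⊕ ℤ/6

Derivation:
rank_ℚ(R)=3; free=4−3=1
SNF(R) diag = [3, 6, 6] → torsion [3, 6, 6]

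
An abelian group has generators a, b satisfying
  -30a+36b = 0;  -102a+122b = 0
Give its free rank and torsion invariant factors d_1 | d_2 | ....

Answer: M ≅ ℤ/2 ⊕ ℤ/6

Derivation:
rank_ℚ(R)=2; free=2−2=0
SNF(R) diag = [2, 6] → torsion [2, 6]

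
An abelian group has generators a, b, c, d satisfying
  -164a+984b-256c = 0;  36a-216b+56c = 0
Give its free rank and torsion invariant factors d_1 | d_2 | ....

rank_ℚ(R)=2; free=4−2=2
SNF(R) diag = [4, 8] → torsion [4, 8]

Answer: M ≅ ℤ^2 ⊕ ℤ/4 ⊕ ℤ/8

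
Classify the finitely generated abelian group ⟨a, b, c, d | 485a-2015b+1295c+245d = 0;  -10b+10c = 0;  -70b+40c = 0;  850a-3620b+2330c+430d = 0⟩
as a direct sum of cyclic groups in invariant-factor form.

Answer: M ≅ ℤ/5 ⊕ ℤ/10 ⊕ ℤ/30 ⊕ ℤ/60

Derivation:
rank_ℚ(R)=4; free=4−4=0
SNF(R) diag = [5, 10, 30, 60] → torsion [5, 10, 30, 60]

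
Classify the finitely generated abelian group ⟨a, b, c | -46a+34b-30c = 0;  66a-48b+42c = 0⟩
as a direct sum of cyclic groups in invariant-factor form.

rank_ℚ(R)=2; free=3−2=1
SNF(R) diag = [2, 6] → torsion [2, 6]

Answer: M ≅ ℤ^1 ⊕ ℤ/2 ⊕ ℤ/6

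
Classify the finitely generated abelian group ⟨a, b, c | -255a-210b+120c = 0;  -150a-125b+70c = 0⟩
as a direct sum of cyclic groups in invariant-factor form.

rank_ℚ(R)=2; free=3−2=1
SNF(R) diag = [5, 15] → torsion [5, 15]

Answer: M ≅ ℤ^1 ⊕ ℤ/5 ⊕ ℤ/15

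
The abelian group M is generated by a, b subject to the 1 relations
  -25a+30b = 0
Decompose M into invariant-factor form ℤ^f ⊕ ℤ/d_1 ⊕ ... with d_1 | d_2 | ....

Answer: M ≅ ℤ^1 ⊕ ℤ/5

Derivation:
rank_ℚ(R)=1; free=2−1=1
SNF(R) diag = [5] → torsion [5]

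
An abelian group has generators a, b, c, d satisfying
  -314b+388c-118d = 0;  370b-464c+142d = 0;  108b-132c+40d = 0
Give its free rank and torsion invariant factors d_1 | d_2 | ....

Answer: M ≅ ℤ^1 ⊕ ℤ/2 ⊕ ℤ/4 ⊕ ℤ/12

Derivation:
rank_ℚ(R)=3; free=4−3=1
SNF(R) diag = [2, 4, 12] → torsion [2, 4, 12]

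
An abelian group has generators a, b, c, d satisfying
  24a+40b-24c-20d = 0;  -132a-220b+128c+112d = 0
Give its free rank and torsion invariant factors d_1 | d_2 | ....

Answer: M ≅ ℤ^2 ⊕ ℤ/4 ⊕ ℤ/4

Derivation:
rank_ℚ(R)=2; free=4−2=2
SNF(R) diag = [4, 4] → torsion [4, 4]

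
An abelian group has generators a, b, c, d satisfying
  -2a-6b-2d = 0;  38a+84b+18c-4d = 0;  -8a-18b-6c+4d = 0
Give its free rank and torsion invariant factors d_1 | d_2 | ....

Answer: M ≅ ℤ^1 ⊕ ℤ/2 ⊕ ℤ/6 ⊕ ℤ/6

Derivation:
rank_ℚ(R)=3; free=4−3=1
SNF(R) diag = [2, 6, 6] → torsion [2, 6, 6]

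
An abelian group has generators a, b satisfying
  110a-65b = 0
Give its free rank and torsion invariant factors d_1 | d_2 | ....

rank_ℚ(R)=1; free=2−1=1
SNF(R) diag = [5] → torsion [5]

Answer: M ≅ ℤ^1 ⊕ ℤ/5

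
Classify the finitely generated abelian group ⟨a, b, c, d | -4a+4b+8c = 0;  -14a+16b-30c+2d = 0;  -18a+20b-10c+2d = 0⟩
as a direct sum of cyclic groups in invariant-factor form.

Answer: M ≅ ℤ^1 ⊕ ℤ/2 ⊕ ℤ/4 ⊕ ℤ/12

Derivation:
rank_ℚ(R)=3; free=4−3=1
SNF(R) diag = [2, 4, 12] → torsion [2, 4, 12]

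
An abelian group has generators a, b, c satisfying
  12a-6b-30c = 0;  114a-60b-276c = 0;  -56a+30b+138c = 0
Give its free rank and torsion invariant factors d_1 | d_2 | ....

rank_ℚ(R)=3; free=3−3=0
SNF(R) diag = [2, 6, 12] → torsion [2, 6, 12]

Answer: M ≅ ℤ/2 ⊕ ℤ/6 ⊕ ℤ/12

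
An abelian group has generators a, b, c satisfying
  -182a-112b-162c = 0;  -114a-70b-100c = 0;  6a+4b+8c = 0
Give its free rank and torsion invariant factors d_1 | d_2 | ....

Answer: M ≅ ℤ/2 ⊕ ℤ/2 ⊕ ℤ/2

Derivation:
rank_ℚ(R)=3; free=3−3=0
SNF(R) diag = [2, 2, 2] → torsion [2, 2, 2]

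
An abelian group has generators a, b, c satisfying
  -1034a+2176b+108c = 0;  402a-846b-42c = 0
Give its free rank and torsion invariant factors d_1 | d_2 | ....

Answer: M ≅ ℤ^1 ⊕ ℤ/2 ⊕ ℤ/6

Derivation:
rank_ℚ(R)=2; free=3−2=1
SNF(R) diag = [2, 6] → torsion [2, 6]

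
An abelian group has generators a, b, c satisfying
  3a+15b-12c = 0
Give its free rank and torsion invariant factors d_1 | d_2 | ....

Answer: M ≅ ℤ^2 ⊕ ℤ/3

Derivation:
rank_ℚ(R)=1; free=3−1=2
SNF(R) diag = [3] → torsion [3]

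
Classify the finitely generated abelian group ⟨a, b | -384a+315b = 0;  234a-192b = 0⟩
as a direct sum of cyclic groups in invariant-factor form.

Answer: M ≅ ℤ/3 ⊕ ℤ/6

Derivation:
rank_ℚ(R)=2; free=2−2=0
SNF(R) diag = [3, 6] → torsion [3, 6]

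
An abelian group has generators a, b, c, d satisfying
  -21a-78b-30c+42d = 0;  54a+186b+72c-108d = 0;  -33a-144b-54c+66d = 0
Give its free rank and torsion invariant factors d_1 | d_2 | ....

Answer: M ≅ ℤ^1 ⊕ ℤ/3 ⊕ ℤ/6 ⊕ ℤ/12

Derivation:
rank_ℚ(R)=3; free=4−3=1
SNF(R) diag = [3, 6, 12] → torsion [3, 6, 12]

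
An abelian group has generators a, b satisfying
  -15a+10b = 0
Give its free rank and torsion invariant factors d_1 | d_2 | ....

Answer: M ≅ ℤ^1 ⊕ ℤ/5

Derivation:
rank_ℚ(R)=1; free=2−1=1
SNF(R) diag = [5] → torsion [5]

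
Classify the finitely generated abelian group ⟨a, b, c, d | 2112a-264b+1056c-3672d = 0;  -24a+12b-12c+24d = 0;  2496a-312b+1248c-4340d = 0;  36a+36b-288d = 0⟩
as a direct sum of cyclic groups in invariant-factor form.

rank_ℚ(R)=4; free=4−4=0
SNF(R) diag = [4, 12, 36, 72] → torsion [4, 12, 36, 72]

Answer: M ≅ ℤ/4 ⊕ ℤ/12 ⊕ ℤ/36 ⊕ ℤ/72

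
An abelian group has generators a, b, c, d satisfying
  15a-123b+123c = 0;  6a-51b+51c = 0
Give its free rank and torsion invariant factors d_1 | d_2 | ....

Answer: M ≅ ℤ^2 ⊕ ℤ/3 ⊕ ℤ/9

Derivation:
rank_ℚ(R)=2; free=4−2=2
SNF(R) diag = [3, 9] → torsion [3, 9]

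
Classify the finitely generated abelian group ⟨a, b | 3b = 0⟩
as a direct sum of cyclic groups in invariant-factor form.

rank_ℚ(R)=1; free=2−1=1
SNF(R) diag = [3] → torsion [3]

Answer: M ≅ ℤ^1 ⊕ ℤ/3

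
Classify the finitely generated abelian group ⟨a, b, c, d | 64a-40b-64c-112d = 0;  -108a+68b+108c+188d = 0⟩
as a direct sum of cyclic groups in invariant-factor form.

rank_ℚ(R)=2; free=4−2=2
SNF(R) diag = [4, 8] → torsion [4, 8]

Answer: M ≅ ℤ^2 ⊕ ℤ/4 ⊕ ℤ/8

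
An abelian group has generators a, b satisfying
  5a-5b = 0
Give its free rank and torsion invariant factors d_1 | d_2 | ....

Answer: M ≅ ℤ^1 ⊕ ℤ/5

Derivation:
rank_ℚ(R)=1; free=2−1=1
SNF(R) diag = [5] → torsion [5]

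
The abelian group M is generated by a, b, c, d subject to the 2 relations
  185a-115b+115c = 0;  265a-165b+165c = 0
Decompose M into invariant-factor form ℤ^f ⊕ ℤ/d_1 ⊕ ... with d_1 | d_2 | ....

rank_ℚ(R)=2; free=4−2=2
SNF(R) diag = [5, 10] → torsion [5, 10]

Answer: M ≅ ℤ^2 ⊕ ℤ/5 ⊕ ℤ/10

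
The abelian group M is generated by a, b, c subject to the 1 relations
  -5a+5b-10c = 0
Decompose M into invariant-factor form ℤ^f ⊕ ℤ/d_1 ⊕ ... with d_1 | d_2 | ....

Answer: M ≅ ℤ^2 ⊕ ℤ/5

Derivation:
rank_ℚ(R)=1; free=3−1=2
SNF(R) diag = [5] → torsion [5]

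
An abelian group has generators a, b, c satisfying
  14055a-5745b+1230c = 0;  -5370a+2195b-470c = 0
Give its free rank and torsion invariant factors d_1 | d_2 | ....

rank_ℚ(R)=2; free=3−2=1
SNF(R) diag = [5, 15] → torsion [5, 15]

Answer: M ≅ ℤ^1 ⊕ ℤ/5 ⊕ ℤ/15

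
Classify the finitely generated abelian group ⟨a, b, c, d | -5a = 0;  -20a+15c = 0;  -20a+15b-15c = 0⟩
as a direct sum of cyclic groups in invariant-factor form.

rank_ℚ(R)=3; free=4−3=1
SNF(R) diag = [5, 15, 15] → torsion [5, 15, 15]

Answer: M ≅ ℤ^1 ⊕ ℤ/5 ⊕ ℤ/15 ⊕ ℤ/15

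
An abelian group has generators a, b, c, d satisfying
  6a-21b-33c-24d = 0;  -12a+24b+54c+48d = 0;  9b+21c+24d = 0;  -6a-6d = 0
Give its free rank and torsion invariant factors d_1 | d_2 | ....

Answer: M ≅ ℤ/3 ⊕ ℤ/6 ⊕ ℤ/6 ⊕ ℤ/6

Derivation:
rank_ℚ(R)=4; free=4−4=0
SNF(R) diag = [3, 6, 6, 6] → torsion [3, 6, 6, 6]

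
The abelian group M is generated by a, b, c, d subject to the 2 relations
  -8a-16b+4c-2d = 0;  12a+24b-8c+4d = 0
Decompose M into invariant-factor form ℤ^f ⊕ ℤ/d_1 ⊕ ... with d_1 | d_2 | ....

rank_ℚ(R)=2; free=4−2=2
SNF(R) diag = [2, 4] → torsion [2, 4]

Answer: M ≅ ℤ^2 ⊕ ℤ/2 ⊕ ℤ/4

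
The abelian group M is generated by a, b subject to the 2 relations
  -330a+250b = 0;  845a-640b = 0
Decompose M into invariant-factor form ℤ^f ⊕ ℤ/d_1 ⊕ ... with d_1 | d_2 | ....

Answer: M ≅ ℤ/5 ⊕ ℤ/10

Derivation:
rank_ℚ(R)=2; free=2−2=0
SNF(R) diag = [5, 10] → torsion [5, 10]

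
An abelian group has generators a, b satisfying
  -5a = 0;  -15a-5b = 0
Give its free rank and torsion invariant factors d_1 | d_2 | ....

Answer: M ≅ ℤ/5 ⊕ ℤ/5

Derivation:
rank_ℚ(R)=2; free=2−2=0
SNF(R) diag = [5, 5] → torsion [5, 5]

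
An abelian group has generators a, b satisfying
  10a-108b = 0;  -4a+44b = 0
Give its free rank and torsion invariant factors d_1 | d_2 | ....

Answer: M ≅ ℤ/2 ⊕ ℤ/4

Derivation:
rank_ℚ(R)=2; free=2−2=0
SNF(R) diag = [2, 4] → torsion [2, 4]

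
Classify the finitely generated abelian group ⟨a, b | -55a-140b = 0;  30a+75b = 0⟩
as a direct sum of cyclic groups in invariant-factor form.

Answer: M ≅ ℤ/5 ⊕ ℤ/15

Derivation:
rank_ℚ(R)=2; free=2−2=0
SNF(R) diag = [5, 15] → torsion [5, 15]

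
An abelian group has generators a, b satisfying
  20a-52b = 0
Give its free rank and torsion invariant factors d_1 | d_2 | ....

Answer: M ≅ ℤ^1 ⊕ ℤ/4

Derivation:
rank_ℚ(R)=1; free=2−1=1
SNF(R) diag = [4] → torsion [4]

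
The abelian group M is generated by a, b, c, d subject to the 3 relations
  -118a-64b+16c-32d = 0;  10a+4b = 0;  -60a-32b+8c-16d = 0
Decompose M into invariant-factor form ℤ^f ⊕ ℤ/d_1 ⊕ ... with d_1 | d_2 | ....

rank_ℚ(R)=3; free=4−3=1
SNF(R) diag = [2, 4, 8] → torsion [2, 4, 8]

Answer: M ≅ ℤ^1 ⊕ ℤ/2 ⊕ ℤ/4 ⊕ ℤ/8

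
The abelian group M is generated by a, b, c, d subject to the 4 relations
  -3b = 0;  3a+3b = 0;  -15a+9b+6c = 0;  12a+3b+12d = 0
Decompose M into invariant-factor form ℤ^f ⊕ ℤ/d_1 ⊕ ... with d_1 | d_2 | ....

Answer: M ≅ ℤ/3 ⊕ ℤ/3 ⊕ ℤ/6 ⊕ ℤ/12

Derivation:
rank_ℚ(R)=4; free=4−4=0
SNF(R) diag = [3, 3, 6, 12] → torsion [3, 3, 6, 12]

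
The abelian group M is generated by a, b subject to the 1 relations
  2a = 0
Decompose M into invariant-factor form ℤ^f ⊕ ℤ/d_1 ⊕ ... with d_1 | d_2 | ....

rank_ℚ(R)=1; free=2−1=1
SNF(R) diag = [2] → torsion [2]

Answer: M ≅ ℤ^1 ⊕ ℤ/2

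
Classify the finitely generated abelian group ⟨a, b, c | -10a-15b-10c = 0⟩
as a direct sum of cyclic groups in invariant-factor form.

rank_ℚ(R)=1; free=3−1=2
SNF(R) diag = [5] → torsion [5]

Answer: M ≅ ℤ^2 ⊕ ℤ/5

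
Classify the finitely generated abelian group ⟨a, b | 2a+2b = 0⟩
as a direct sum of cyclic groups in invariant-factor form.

Answer: M ≅ ℤ^1 ⊕ ℤ/2

Derivation:
rank_ℚ(R)=1; free=2−1=1
SNF(R) diag = [2] → torsion [2]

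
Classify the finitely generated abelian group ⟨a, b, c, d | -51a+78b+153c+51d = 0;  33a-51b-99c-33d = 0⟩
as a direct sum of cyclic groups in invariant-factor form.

rank_ℚ(R)=2; free=4−2=2
SNF(R) diag = [3, 9] → torsion [3, 9]

Answer: M ≅ ℤ^2 ⊕ ℤ/3 ⊕ ℤ/9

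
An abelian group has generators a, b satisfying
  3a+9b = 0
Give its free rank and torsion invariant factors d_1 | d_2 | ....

rank_ℚ(R)=1; free=2−1=1
SNF(R) diag = [3] → torsion [3]

Answer: M ≅ ℤ^1 ⊕ ℤ/3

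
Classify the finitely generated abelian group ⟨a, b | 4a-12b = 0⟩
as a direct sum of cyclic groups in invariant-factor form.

Answer: M ≅ ℤ^1 ⊕ ℤ/4

Derivation:
rank_ℚ(R)=1; free=2−1=1
SNF(R) diag = [4] → torsion [4]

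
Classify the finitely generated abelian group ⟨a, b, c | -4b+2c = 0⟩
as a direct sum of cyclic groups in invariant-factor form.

rank_ℚ(R)=1; free=3−1=2
SNF(R) diag = [2] → torsion [2]

Answer: M ≅ ℤ^2 ⊕ ℤ/2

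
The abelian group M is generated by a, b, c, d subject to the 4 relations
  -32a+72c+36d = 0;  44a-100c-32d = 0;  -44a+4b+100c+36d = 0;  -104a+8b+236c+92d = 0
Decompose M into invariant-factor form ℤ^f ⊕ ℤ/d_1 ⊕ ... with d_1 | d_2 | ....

rank_ℚ(R)=4; free=4−4=0
SNF(R) diag = [4, 4, 4, 4] → torsion [4, 4, 4, 4]

Answer: M ≅ ℤ/4 ⊕ ℤ/4 ⊕ ℤ/4 ⊕ ℤ/4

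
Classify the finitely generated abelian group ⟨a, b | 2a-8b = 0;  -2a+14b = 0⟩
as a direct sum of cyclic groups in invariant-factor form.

rank_ℚ(R)=2; free=2−2=0
SNF(R) diag = [2, 6] → torsion [2, 6]

Answer: M ≅ ℤ/2 ⊕ ℤ/6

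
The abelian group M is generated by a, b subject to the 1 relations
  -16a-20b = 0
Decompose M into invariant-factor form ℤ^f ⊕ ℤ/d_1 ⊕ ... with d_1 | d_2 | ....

Answer: M ≅ ℤ^1 ⊕ ℤ/4

Derivation:
rank_ℚ(R)=1; free=2−1=1
SNF(R) diag = [4] → torsion [4]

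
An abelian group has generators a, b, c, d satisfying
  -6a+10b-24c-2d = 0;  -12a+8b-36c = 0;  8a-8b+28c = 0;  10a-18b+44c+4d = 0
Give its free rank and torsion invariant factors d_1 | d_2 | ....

Answer: M ≅ ℤ/2 ⊕ ℤ/2 ⊕ ℤ/4 ⊕ ℤ/12

Derivation:
rank_ℚ(R)=4; free=4−4=0
SNF(R) diag = [2, 2, 4, 12] → torsion [2, 2, 4, 12]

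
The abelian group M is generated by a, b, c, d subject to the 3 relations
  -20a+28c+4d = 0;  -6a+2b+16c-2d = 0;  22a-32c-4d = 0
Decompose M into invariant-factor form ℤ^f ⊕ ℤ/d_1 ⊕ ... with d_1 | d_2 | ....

rank_ℚ(R)=3; free=4−3=1
SNF(R) diag = [2, 2, 4] → torsion [2, 2, 4]

Answer: M ≅ ℤ^1 ⊕ ℤ/2 ⊕ ℤ/2 ⊕ ℤ/4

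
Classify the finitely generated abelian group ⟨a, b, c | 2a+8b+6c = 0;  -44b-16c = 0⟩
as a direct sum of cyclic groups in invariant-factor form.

rank_ℚ(R)=2; free=3−2=1
SNF(R) diag = [2, 4] → torsion [2, 4]

Answer: M ≅ ℤ^1 ⊕ ℤ/2 ⊕ ℤ/4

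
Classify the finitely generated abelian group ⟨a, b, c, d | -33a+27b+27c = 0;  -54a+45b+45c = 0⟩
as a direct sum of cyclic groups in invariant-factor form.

rank_ℚ(R)=2; free=4−2=2
SNF(R) diag = [3, 9] → torsion [3, 9]

Answer: M ≅ ℤ^2 ⊕ ℤ/3 ⊕ ℤ/9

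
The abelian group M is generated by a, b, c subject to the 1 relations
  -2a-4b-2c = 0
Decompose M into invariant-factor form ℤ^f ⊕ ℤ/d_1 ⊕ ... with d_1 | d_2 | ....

rank_ℚ(R)=1; free=3−1=2
SNF(R) diag = [2] → torsion [2]

Answer: M ≅ ℤ^2 ⊕ ℤ/2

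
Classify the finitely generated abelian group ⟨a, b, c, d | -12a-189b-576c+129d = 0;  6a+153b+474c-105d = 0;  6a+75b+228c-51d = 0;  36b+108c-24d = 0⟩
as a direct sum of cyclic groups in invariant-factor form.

rank_ℚ(R)=4; free=4−4=0
SNF(R) diag = [3, 6, 6, 12] → torsion [3, 6, 6, 12]

Answer: M ≅ ℤ/3 ⊕ ℤ/6 ⊕ ℤ/6 ⊕ ℤ/12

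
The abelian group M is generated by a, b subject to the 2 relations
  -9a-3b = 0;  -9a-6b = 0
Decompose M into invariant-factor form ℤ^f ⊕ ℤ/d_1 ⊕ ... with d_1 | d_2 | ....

rank_ℚ(R)=2; free=2−2=0
SNF(R) diag = [3, 9] → torsion [3, 9]

Answer: M ≅ ℤ/3 ⊕ ℤ/9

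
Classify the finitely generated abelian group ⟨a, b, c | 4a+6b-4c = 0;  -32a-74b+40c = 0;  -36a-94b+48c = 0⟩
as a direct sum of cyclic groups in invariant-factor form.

rank_ℚ(R)=3; free=3−3=0
SNF(R) diag = [2, 4, 4] → torsion [2, 4, 4]

Answer: M ≅ ℤ/2 ⊕ ℤ/4 ⊕ ℤ/4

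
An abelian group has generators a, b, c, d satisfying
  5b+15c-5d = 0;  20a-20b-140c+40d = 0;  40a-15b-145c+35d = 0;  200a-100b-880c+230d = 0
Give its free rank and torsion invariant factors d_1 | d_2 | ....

rank_ℚ(R)=4; free=4−4=0
SNF(R) diag = [5, 10, 20, 20] → torsion [5, 10, 20, 20]

Answer: M ≅ ℤ/5 ⊕ ℤ/10 ⊕ ℤ/20 ⊕ ℤ/20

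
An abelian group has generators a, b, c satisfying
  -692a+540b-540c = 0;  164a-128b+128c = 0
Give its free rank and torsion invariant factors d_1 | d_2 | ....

Answer: M ≅ ℤ^1 ⊕ ℤ/4 ⊕ ℤ/4

Derivation:
rank_ℚ(R)=2; free=3−2=1
SNF(R) diag = [4, 4] → torsion [4, 4]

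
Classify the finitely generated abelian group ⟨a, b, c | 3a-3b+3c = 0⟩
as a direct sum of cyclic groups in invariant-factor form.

Answer: M ≅ ℤ^2 ⊕ ℤ/3

Derivation:
rank_ℚ(R)=1; free=3−1=2
SNF(R) diag = [3] → torsion [3]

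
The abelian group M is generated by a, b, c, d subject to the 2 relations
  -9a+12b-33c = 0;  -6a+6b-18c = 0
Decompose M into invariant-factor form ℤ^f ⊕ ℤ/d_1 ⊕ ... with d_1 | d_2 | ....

rank_ℚ(R)=2; free=4−2=2
SNF(R) diag = [3, 6] → torsion [3, 6]

Answer: M ≅ ℤ^2 ⊕ ℤ/3 ⊕ ℤ/6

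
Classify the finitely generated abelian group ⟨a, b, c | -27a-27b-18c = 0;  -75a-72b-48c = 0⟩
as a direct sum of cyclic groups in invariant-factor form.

Answer: M ≅ ℤ^1 ⊕ ℤ/3 ⊕ ℤ/9

Derivation:
rank_ℚ(R)=2; free=3−2=1
SNF(R) diag = [3, 9] → torsion [3, 9]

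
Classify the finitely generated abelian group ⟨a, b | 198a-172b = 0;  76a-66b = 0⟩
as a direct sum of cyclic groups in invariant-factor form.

rank_ℚ(R)=2; free=2−2=0
SNF(R) diag = [2, 2] → torsion [2, 2]

Answer: M ≅ ℤ/2 ⊕ ℤ/2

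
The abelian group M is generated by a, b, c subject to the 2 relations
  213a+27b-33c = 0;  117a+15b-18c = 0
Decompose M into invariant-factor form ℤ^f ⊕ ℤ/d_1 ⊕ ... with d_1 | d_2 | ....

Answer: M ≅ ℤ^1 ⊕ ℤ/3 ⊕ ℤ/3

Derivation:
rank_ℚ(R)=2; free=3−2=1
SNF(R) diag = [3, 3] → torsion [3, 3]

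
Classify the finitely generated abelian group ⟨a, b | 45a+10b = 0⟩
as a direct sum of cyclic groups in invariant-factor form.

Answer: M ≅ ℤ^1 ⊕ ℤ/5

Derivation:
rank_ℚ(R)=1; free=2−1=1
SNF(R) diag = [5] → torsion [5]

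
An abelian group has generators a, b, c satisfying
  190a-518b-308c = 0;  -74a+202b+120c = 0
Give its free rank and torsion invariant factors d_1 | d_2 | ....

Answer: M ≅ ℤ^1 ⊕ ℤ/2 ⊕ ℤ/4

Derivation:
rank_ℚ(R)=2; free=3−2=1
SNF(R) diag = [2, 4] → torsion [2, 4]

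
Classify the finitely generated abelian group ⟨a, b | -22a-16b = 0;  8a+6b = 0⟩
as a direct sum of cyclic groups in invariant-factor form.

rank_ℚ(R)=2; free=2−2=0
SNF(R) diag = [2, 2] → torsion [2, 2]

Answer: M ≅ ℤ/2 ⊕ ℤ/2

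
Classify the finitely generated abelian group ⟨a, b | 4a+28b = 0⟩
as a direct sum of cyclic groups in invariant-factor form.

rank_ℚ(R)=1; free=2−1=1
SNF(R) diag = [4] → torsion [4]

Answer: M ≅ ℤ^1 ⊕ ℤ/4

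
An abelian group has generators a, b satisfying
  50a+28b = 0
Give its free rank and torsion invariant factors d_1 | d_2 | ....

rank_ℚ(R)=1; free=2−1=1
SNF(R) diag = [2] → torsion [2]

Answer: M ≅ ℤ^1 ⊕ ℤ/2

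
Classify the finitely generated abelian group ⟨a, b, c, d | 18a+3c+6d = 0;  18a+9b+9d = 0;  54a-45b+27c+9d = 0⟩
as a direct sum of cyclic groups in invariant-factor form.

Answer: M ≅ ℤ^1 ⊕ ℤ/3 ⊕ ℤ/9 ⊕ ℤ/18

Derivation:
rank_ℚ(R)=3; free=4−3=1
SNF(R) diag = [3, 9, 18] → torsion [3, 9, 18]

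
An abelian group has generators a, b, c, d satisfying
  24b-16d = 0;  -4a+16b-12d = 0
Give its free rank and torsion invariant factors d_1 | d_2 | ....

rank_ℚ(R)=2; free=4−2=2
SNF(R) diag = [4, 8] → torsion [4, 8]

Answer: M ≅ ℤ^2 ⊕ ℤ/4 ⊕ ℤ/8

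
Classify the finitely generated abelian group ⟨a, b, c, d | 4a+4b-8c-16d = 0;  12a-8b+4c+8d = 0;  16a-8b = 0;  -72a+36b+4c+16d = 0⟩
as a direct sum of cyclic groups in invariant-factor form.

Answer: M ≅ ℤ/4 ⊕ ℤ/4 ⊕ ℤ/8 ⊕ ℤ/8

Derivation:
rank_ℚ(R)=4; free=4−4=0
SNF(R) diag = [4, 4, 8, 8] → torsion [4, 4, 8, 8]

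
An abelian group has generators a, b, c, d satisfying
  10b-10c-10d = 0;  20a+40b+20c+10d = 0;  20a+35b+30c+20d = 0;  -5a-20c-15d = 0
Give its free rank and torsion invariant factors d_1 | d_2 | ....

rank_ℚ(R)=4; free=4−4=0
SNF(R) diag = [5, 5, 10, 10] → torsion [5, 5, 10, 10]

Answer: M ≅ ℤ/5 ⊕ ℤ/5 ⊕ ℤ/10 ⊕ ℤ/10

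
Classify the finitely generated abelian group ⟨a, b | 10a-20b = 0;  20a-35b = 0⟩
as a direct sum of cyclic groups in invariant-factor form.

rank_ℚ(R)=2; free=2−2=0
SNF(R) diag = [5, 10] → torsion [5, 10]

Answer: M ≅ ℤ/5 ⊕ ℤ/10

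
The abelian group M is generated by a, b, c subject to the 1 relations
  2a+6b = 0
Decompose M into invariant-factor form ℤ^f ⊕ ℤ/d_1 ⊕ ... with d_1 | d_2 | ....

rank_ℚ(R)=1; free=3−1=2
SNF(R) diag = [2] → torsion [2]

Answer: M ≅ ℤ^2 ⊕ ℤ/2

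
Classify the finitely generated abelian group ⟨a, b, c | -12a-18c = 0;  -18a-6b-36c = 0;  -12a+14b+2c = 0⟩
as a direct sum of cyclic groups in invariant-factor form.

Answer: M ≅ ℤ/2 ⊕ ℤ/6 ⊕ ℤ/6

Derivation:
rank_ℚ(R)=3; free=3−3=0
SNF(R) diag = [2, 6, 6] → torsion [2, 6, 6]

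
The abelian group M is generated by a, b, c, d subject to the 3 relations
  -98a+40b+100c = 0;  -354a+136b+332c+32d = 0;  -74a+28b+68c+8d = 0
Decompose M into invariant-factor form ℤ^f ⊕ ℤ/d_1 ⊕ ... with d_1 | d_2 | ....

rank_ℚ(R)=3; free=4−3=1
SNF(R) diag = [2, 4, 8] → torsion [2, 4, 8]

Answer: M ≅ ℤ^1 ⊕ ℤ/2 ⊕ ℤ/4 ⊕ ℤ/8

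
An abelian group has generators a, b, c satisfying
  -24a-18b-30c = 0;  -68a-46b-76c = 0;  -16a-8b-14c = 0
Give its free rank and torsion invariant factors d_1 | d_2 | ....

Answer: M ≅ ℤ/2 ⊕ ℤ/6 ⊕ ℤ/12

Derivation:
rank_ℚ(R)=3; free=3−3=0
SNF(R) diag = [2, 6, 12] → torsion [2, 6, 12]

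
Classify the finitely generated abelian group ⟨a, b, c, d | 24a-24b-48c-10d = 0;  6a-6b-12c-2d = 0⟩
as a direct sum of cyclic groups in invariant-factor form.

rank_ℚ(R)=2; free=4−2=2
SNF(R) diag = [2, 6] → torsion [2, 6]

Answer: M ≅ ℤ^2 ⊕ ℤ/2 ⊕ ℤ/6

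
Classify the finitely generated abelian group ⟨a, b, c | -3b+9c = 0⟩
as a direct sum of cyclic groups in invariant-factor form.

rank_ℚ(R)=1; free=3−1=2
SNF(R) diag = [3] → torsion [3]

Answer: M ≅ ℤ^2 ⊕ ℤ/3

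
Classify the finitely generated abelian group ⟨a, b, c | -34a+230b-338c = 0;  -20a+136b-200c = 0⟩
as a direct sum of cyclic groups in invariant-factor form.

rank_ℚ(R)=2; free=3−2=1
SNF(R) diag = [2, 4] → torsion [2, 4]

Answer: M ≅ ℤ^1 ⊕ ℤ/2 ⊕ ℤ/4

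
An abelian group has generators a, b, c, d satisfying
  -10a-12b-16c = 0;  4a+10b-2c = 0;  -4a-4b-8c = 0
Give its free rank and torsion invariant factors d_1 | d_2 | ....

Answer: M ≅ ℤ^1 ⊕ ℤ/2 ⊕ ℤ/2 ⊕ ℤ/4

Derivation:
rank_ℚ(R)=3; free=4−3=1
SNF(R) diag = [2, 2, 4] → torsion [2, 2, 4]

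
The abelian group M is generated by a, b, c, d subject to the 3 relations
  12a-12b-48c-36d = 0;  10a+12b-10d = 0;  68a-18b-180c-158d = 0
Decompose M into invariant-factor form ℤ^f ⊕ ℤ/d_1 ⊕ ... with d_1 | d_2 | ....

rank_ℚ(R)=3; free=4−3=1
SNF(R) diag = [2, 6, 12] → torsion [2, 6, 12]

Answer: M ≅ ℤ^1 ⊕ ℤ/2 ⊕ ℤ/6 ⊕ ℤ/12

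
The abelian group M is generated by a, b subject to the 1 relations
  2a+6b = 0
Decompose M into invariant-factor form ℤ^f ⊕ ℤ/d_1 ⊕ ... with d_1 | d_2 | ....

Answer: M ≅ ℤ^1 ⊕ ℤ/2

Derivation:
rank_ℚ(R)=1; free=2−1=1
SNF(R) diag = [2] → torsion [2]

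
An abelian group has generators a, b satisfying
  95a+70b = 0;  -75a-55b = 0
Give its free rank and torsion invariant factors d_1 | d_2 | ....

rank_ℚ(R)=2; free=2−2=0
SNF(R) diag = [5, 5] → torsion [5, 5]

Answer: M ≅ ℤ/5 ⊕ ℤ/5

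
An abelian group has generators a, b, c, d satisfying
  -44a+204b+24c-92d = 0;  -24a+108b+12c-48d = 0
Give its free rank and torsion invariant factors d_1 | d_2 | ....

rank_ℚ(R)=2; free=4−2=2
SNF(R) diag = [4, 12] → torsion [4, 12]

Answer: M ≅ ℤ^2 ⊕ ℤ/4 ⊕ ℤ/12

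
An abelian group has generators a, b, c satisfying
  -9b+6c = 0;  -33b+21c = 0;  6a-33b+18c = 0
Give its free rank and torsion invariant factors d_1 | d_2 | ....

rank_ℚ(R)=3; free=3−3=0
SNF(R) diag = [3, 3, 6] → torsion [3, 3, 6]

Answer: M ≅ ℤ/3 ⊕ ℤ/3 ⊕ ℤ/6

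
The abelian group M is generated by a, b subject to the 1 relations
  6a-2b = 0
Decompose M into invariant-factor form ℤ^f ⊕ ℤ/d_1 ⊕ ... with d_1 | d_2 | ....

Answer: M ≅ ℤ^1 ⊕ ℤ/2

Derivation:
rank_ℚ(R)=1; free=2−1=1
SNF(R) diag = [2] → torsion [2]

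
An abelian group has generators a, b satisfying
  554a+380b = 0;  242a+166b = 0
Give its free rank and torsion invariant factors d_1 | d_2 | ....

rank_ℚ(R)=2; free=2−2=0
SNF(R) diag = [2, 2] → torsion [2, 2]

Answer: M ≅ ℤ/2 ⊕ ℤ/2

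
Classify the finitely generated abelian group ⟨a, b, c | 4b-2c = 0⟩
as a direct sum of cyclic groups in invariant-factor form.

Answer: M ≅ ℤ^2 ⊕ ℤ/2

Derivation:
rank_ℚ(R)=1; free=3−1=2
SNF(R) diag = [2] → torsion [2]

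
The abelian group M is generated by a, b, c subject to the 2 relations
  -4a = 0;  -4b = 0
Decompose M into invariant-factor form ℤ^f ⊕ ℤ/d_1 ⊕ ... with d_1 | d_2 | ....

rank_ℚ(R)=2; free=3−2=1
SNF(R) diag = [4, 4] → torsion [4, 4]

Answer: M ≅ ℤ^1 ⊕ ℤ/4 ⊕ ℤ/4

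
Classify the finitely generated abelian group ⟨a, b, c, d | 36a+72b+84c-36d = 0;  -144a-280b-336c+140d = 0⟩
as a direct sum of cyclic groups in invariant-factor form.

Answer: M ≅ ℤ^2 ⊕ ℤ/4 ⊕ ℤ/12

Derivation:
rank_ℚ(R)=2; free=4−2=2
SNF(R) diag = [4, 12] → torsion [4, 12]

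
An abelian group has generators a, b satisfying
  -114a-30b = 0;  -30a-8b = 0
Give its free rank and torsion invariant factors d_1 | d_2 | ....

rank_ℚ(R)=2; free=2−2=0
SNF(R) diag = [2, 6] → torsion [2, 6]

Answer: M ≅ ℤ/2 ⊕ ℤ/6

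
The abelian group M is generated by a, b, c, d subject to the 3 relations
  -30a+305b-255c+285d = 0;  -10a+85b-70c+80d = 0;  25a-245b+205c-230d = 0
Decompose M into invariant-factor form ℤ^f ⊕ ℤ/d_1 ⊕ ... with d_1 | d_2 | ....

Answer: M ≅ ℤ^1 ⊕ ℤ/5 ⊕ ℤ/5 ⊕ ℤ/15

Derivation:
rank_ℚ(R)=3; free=4−3=1
SNF(R) diag = [5, 5, 15] → torsion [5, 5, 15]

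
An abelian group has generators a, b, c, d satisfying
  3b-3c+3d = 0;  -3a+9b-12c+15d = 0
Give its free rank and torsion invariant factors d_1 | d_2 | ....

Answer: M ≅ ℤ^2 ⊕ ℤ/3 ⊕ ℤ/3

Derivation:
rank_ℚ(R)=2; free=4−2=2
SNF(R) diag = [3, 3] → torsion [3, 3]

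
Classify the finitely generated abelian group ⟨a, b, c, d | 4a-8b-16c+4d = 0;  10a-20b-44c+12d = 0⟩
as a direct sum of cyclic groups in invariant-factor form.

rank_ℚ(R)=2; free=4−2=2
SNF(R) diag = [2, 4] → torsion [2, 4]

Answer: M ≅ ℤ^2 ⊕ ℤ/2 ⊕ ℤ/4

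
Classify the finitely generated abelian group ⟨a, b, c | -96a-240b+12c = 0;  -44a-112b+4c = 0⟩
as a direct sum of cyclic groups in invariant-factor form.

rank_ℚ(R)=2; free=3−2=1
SNF(R) diag = [4, 12] → torsion [4, 12]

Answer: M ≅ ℤ^1 ⊕ ℤ/4 ⊕ ℤ/12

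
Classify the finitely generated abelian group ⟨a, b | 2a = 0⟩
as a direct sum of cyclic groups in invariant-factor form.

Answer: M ≅ ℤ^1 ⊕ ℤ/2

Derivation:
rank_ℚ(R)=1; free=2−1=1
SNF(R) diag = [2] → torsion [2]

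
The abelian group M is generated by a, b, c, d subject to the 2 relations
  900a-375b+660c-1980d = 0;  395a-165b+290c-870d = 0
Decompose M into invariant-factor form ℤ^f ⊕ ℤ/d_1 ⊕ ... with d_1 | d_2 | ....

Answer: M ≅ ℤ^2 ⊕ ℤ/5 ⊕ ℤ/15

Derivation:
rank_ℚ(R)=2; free=4−2=2
SNF(R) diag = [5, 15] → torsion [5, 15]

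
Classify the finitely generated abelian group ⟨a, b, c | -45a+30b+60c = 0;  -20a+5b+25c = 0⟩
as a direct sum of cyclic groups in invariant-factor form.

Answer: M ≅ ℤ^1 ⊕ ℤ/5 ⊕ ℤ/15

Derivation:
rank_ℚ(R)=2; free=3−2=1
SNF(R) diag = [5, 15] → torsion [5, 15]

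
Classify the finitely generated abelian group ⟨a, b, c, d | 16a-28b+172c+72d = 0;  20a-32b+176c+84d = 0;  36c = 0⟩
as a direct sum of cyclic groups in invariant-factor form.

Answer: M ≅ ℤ^1 ⊕ ℤ/4 ⊕ ℤ/12 ⊕ ℤ/36

Derivation:
rank_ℚ(R)=3; free=4−3=1
SNF(R) diag = [4, 12, 36] → torsion [4, 12, 36]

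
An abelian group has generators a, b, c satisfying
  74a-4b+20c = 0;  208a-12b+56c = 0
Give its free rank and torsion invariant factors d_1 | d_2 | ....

Answer: M ≅ ℤ^1 ⊕ ℤ/2 ⊕ ℤ/4

Derivation:
rank_ℚ(R)=2; free=3−2=1
SNF(R) diag = [2, 4] → torsion [2, 4]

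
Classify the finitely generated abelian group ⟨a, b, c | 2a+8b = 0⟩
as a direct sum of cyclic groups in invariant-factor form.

rank_ℚ(R)=1; free=3−1=2
SNF(R) diag = [2] → torsion [2]

Answer: M ≅ ℤ^2 ⊕ ℤ/2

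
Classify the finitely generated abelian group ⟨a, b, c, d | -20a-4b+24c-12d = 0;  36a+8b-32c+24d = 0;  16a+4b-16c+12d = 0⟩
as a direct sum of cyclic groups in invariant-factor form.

rank_ℚ(R)=3; free=4−3=1
SNF(R) diag = [4, 4, 8] → torsion [4, 4, 8]

Answer: M ≅ ℤ^1 ⊕ ℤ/4 ⊕ ℤ/4 ⊕ ℤ/8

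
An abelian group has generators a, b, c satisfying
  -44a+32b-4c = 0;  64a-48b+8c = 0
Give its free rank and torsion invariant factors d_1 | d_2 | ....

Answer: M ≅ ℤ^1 ⊕ ℤ/4 ⊕ ℤ/8

Derivation:
rank_ℚ(R)=2; free=3−2=1
SNF(R) diag = [4, 8] → torsion [4, 8]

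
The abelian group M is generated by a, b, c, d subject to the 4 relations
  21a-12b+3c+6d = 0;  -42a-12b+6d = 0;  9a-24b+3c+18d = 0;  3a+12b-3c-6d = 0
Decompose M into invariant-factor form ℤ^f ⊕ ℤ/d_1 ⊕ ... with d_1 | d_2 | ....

Answer: M ≅ ℤ/3 ⊕ ℤ/6 ⊕ ℤ/12 ⊕ ℤ/24

Derivation:
rank_ℚ(R)=4; free=4−4=0
SNF(R) diag = [3, 6, 12, 24] → torsion [3, 6, 12, 24]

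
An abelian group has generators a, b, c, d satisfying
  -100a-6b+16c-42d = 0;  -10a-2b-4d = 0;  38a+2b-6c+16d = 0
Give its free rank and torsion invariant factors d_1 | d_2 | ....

Answer: M ≅ ℤ^1 ⊕ ℤ/2 ⊕ ℤ/2 ⊕ ℤ/2

Derivation:
rank_ℚ(R)=3; free=4−3=1
SNF(R) diag = [2, 2, 2] → torsion [2, 2, 2]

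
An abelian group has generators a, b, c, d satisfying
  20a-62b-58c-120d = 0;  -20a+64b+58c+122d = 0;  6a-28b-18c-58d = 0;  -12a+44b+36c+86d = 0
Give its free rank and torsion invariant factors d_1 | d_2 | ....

rank_ℚ(R)=4; free=4−4=0
SNF(R) diag = [2, 2, 6, 18] → torsion [2, 2, 6, 18]

Answer: M ≅ ℤ/2 ⊕ ℤ/2 ⊕ ℤ/6 ⊕ ℤ/18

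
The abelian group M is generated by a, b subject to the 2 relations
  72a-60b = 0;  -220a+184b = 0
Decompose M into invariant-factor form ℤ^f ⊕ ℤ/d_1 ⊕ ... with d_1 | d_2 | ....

Answer: M ≅ ℤ/4 ⊕ ℤ/12

Derivation:
rank_ℚ(R)=2; free=2−2=0
SNF(R) diag = [4, 12] → torsion [4, 12]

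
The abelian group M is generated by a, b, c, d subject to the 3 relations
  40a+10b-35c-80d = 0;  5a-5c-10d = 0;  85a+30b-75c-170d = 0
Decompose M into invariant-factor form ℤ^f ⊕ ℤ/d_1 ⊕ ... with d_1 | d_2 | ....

Answer: M ≅ ℤ^1 ⊕ ℤ/5 ⊕ ℤ/5 ⊕ ℤ/10

Derivation:
rank_ℚ(R)=3; free=4−3=1
SNF(R) diag = [5, 5, 10] → torsion [5, 5, 10]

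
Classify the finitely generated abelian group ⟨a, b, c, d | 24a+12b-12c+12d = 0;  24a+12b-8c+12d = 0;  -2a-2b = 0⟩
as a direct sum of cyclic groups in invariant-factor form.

rank_ℚ(R)=3; free=4−3=1
SNF(R) diag = [2, 4, 12] → torsion [2, 4, 12]

Answer: M ≅ ℤ^1 ⊕ ℤ/2 ⊕ ℤ/4 ⊕ ℤ/12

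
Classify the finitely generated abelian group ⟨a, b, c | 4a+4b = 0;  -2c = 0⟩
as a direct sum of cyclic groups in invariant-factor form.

Answer: M ≅ ℤ^1 ⊕ ℤ/2 ⊕ ℤ/4

Derivation:
rank_ℚ(R)=2; free=3−2=1
SNF(R) diag = [2, 4] → torsion [2, 4]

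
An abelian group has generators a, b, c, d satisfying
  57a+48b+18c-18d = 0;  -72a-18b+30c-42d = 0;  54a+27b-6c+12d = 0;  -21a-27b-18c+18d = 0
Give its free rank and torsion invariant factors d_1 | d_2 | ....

Answer: M ≅ ℤ/3 ⊕ ℤ/3 ⊕ ℤ/6 ⊕ ℤ/18

Derivation:
rank_ℚ(R)=4; free=4−4=0
SNF(R) diag = [3, 3, 6, 18] → torsion [3, 3, 6, 18]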